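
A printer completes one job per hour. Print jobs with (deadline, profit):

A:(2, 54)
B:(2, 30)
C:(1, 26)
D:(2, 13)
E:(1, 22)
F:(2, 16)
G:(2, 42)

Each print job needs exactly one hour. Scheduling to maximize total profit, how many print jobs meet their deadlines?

2

Take jobs in profit order; each goes to the latest open slot no later than its deadline.
By profit: A(d2,54), G(d2,42), B(d2,30), C(d1,26), E(d1,22), F(d2,16), D(d2,13)
A→slot 2; G→slot 1; B skipped; C skipped; E skipped; F skipped; D skipped.
2 of 7 scheduled.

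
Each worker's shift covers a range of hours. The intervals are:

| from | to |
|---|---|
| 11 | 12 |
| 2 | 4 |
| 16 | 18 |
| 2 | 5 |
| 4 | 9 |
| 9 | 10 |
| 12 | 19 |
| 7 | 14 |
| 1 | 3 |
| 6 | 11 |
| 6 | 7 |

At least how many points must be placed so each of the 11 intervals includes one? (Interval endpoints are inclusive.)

By right end: [1,3]  [2,4]  [2,5]  [6,7]  [4,9]  [9,10]  [6,11]  [11,12]  [7,14]  [16,18]  [12,19]
[1,3] uncovered → point at 3; [6,7] uncovered → point at 7; [9,10] uncovered → point at 10; [11,12] uncovered → point at 12; [16,18] uncovered → point at 18.
Points: 3, 7, 10, 12, 18 (5 total).

5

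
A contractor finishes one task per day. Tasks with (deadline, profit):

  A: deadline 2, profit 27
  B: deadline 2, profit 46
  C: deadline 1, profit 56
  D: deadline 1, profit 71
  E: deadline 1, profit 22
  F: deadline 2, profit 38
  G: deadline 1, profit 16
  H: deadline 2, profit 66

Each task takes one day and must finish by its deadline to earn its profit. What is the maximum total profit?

137

Take jobs in profit order; each goes to the latest open slot no later than its deadline.
Profit order: D=71 H=66 C=56 B=46 F=38 A=27 E=22 G=16
Assign: D→slot 1, H→slot 2, C skipped, B skipped, F skipped, A skipped, E skipped, G skipped.
Slots: [1:D] [2:H]
Profit = 71 + 66 = 137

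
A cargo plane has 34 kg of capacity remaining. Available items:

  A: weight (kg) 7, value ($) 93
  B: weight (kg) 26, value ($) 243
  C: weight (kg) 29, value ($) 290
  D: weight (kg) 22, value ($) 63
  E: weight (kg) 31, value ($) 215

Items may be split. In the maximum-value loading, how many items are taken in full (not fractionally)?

Order: A (93/7=13.29) > C (290/29=10.00) > B (243/26=9.35) > E (215/31=6.94) > D (63/22=2.86)
Fill: take A (7 @ 93) → take 27/29 of C → 270.00; 34/34 used.
1 item(s) taken whole; one partial (take 27/29 of C).

1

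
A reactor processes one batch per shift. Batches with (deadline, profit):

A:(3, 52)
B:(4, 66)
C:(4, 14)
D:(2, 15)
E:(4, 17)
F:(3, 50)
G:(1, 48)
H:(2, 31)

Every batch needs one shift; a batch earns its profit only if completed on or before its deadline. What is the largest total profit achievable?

Profit order: B=66 A=52 F=50 G=48 H=31 E=17 D=15 C=14
Assign: B→slot 4, A→slot 3, F→slot 2, G→slot 1, H skipped, E skipped, D skipped, C skipped.
Slots: [1:G] [2:F] [3:A] [4:B]
Profit = 48 + 50 + 52 + 66 = 216

216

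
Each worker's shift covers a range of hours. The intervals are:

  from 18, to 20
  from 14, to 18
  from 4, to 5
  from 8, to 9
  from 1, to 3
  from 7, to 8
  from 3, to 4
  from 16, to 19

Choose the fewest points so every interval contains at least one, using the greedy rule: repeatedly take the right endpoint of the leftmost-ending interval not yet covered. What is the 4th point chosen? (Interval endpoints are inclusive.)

18

Sort by right endpoint; whenever an interval is uncovered, place a point at its right end.
By right end: [1,3]  [3,4]  [4,5]  [7,8]  [8,9]  [14,18]  [16,19]  [18,20]
[1,3] uncovered → point at 3; [4,5] uncovered → point at 5; [7,8] uncovered → point at 8; [14,18] uncovered → point at 18.
Points: 3, 5, 8, 18 (4 total).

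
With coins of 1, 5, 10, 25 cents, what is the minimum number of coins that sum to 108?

Use the largest denomination that fits, subtract, and repeat.
108 = 4×25 + 1×5 + 3×1
Total coins = 4 + 1 + 3 = 8

8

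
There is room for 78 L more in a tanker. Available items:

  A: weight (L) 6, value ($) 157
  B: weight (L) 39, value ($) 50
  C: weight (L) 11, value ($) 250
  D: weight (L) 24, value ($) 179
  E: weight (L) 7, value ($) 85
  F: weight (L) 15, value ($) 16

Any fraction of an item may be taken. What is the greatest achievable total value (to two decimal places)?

709.46

Greedy by value/weight ratio, highest first.
Order: A (157/6=26.17) > C (250/11=22.73) > E (85/7=12.14) > D (179/24=7.46) > B (50/39=1.28) > F (16/15=1.07)
Fill: take A (6 @ 157) → take C (11 @ 250) → take E (7 @ 85) → take D (24 @ 179) → take 30/39 of B → 38.46; 78/78 used.
Total value = 709.46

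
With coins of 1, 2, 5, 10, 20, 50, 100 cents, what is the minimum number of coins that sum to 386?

8

Greedy: take as many of the largest coin as possible, then repeat with the remainder.
386 − 3×100→86 − 1×50→36 − 1×20→16 − 1×10→6 − 1×5→1 − 1×1→0
Total coins = 3 + 1 + 1 + 1 + 1 + 1 = 8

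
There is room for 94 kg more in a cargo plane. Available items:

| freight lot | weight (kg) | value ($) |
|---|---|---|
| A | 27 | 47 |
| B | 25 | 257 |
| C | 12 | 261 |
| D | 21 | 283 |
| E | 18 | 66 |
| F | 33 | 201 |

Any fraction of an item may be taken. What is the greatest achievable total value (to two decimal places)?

1013.00

Ratios (sorted): C 21.75, D 13.48, B 10.28, F 6.09, E 3.67, A 1.74
take C (12 @ 261); take D (21 @ 283); take B (25 @ 257); take F (33 @ 201); take 3/18 of E → 11.00. Capacity used 94/94.
Total value = 1013.00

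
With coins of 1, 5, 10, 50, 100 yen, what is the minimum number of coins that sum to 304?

304 = 3×100 + 4×1
Total coins = 3 + 4 = 7

7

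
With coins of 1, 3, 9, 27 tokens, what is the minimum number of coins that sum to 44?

44 = 1×27 + 1×9 + 2×3 + 2×1
Total coins = 1 + 1 + 2 + 2 = 6

6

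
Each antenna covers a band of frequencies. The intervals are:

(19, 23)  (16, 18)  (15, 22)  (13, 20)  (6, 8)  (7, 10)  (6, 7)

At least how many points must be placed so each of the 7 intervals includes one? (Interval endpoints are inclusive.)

3

Sorted: [6,7] [6,8] [7,10] [16,18] [13,20] [15,22] [19,23]
{[6,7],[6,8],[7,10]} hit by 7; {[16,18],[13,20],[15,22]} hit by 18; {[19,23]} hit by 23.
Points: 7, 18, 23 (3 total).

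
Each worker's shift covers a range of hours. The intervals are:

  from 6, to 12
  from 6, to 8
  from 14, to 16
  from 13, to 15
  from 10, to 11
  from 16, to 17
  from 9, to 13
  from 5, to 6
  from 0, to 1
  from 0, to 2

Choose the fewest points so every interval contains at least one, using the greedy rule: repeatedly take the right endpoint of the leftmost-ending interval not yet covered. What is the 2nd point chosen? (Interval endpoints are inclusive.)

6

Process intervals by earliest right end; each time one isn't hit yet, stab at its right endpoint.
Sorted: [0,1] [0,2] [5,6] [6,8] [10,11] [6,12] [9,13] [13,15] [14,16] [16,17]
{[0,1],[0,2]} hit by 1; {[5,6],[6,8]} hit by 6; {[10,11],[6,12],[9,13]} hit by 11; {[13,15],[14,16]} hit by 15; {[16,17]} hit by 17.
Points: 1, 6, 11, 15, 17 (5 total).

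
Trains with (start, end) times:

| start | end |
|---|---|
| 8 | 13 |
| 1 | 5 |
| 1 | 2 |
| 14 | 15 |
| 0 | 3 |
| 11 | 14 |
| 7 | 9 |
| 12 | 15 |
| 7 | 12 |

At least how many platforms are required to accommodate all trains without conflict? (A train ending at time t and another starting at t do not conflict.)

3

Count concurrent intervals with a sweep; the peak is the room count.
starts: [0, 1, 1, 7, 7, 8, 11, 12, 14]
ends:   [2, 3, 5, 9, 12, 13, 14, 15, 15]
s0→1 s1→2 s1→3  — peak 3.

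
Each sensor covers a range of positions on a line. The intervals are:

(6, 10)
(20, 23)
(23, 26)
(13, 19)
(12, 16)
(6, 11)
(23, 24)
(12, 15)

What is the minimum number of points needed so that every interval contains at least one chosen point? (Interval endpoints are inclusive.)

Process intervals by earliest right end; each time one isn't hit yet, stab at its right endpoint.
Sorted: [6,10] [6,11] [12,15] [12,16] [13,19] [20,23] [23,24] [23,26]
{[6,10],[6,11]} hit by 10; {[12,15],[12,16],[13,19]} hit by 15; {[20,23],[23,24],[23,26]} hit by 23.
Points: 10, 15, 23 (3 total).

3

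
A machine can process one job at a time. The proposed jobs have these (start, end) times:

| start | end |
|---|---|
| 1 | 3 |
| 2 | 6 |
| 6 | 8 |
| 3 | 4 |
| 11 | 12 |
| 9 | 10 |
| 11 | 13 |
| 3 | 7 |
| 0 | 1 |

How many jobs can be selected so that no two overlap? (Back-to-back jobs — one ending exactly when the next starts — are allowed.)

6

Sort by end time and greedily take each interval whose start is ≥ the last chosen end.
By end time: (0,1), (1,3), (3,4), (2,6), (3,7), (6,8), (9,10), (11,12), (11,13).
Pick (0,1); next start ≥ 1 → (1,3); next start ≥ 3 → (3,4); next start ≥ 4 → (6,8); next start ≥ 8 → (9,10); next start ≥ 10 → (11,12).
Selected 6 jobs.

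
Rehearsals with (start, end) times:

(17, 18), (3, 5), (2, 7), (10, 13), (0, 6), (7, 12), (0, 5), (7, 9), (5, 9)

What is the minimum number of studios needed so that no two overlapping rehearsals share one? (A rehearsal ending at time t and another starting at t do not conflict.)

4

Count concurrent intervals with a sweep; the peak is the room count.
starts: [0, 0, 2, 3, 5, 7, 7, 10, 17]
ends:   [5, 5, 6, 7, 9, 9, 12, 13, 18]
s0→1 s0→2 s2→3 s3→4  — peak 4.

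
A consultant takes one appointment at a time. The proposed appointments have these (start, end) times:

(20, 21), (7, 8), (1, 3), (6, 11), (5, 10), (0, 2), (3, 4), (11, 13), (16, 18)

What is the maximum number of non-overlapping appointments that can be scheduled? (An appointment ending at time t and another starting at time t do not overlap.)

Sort by end time and greedily take each interval whose start is ≥ the last chosen end.
Sorted by end: (0,2)  (1,3)  (3,4)  (7,8)  (5,10)  (6,11)  (11,13)  (16,18)  (20,21)
take (0,2); take (3,4); take (7,8); skip (5,10); take (11,13); take (16,18); take (20,21).
Selected 6 appointments.

6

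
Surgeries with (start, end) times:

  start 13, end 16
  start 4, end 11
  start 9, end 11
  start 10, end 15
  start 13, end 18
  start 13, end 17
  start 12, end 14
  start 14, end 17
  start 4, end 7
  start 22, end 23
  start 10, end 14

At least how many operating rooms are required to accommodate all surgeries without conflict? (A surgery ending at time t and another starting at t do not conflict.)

6

Count concurrent intervals with a sweep; the peak is the room count.
Events (time:±→running): 4:+→1 4:+→2 7:-→1 9:+→2 10:+→3 10:+→4 11:-→3 11:-→2 12:+→3 13:+→4 13:+→5 13:+→6 … peak 6.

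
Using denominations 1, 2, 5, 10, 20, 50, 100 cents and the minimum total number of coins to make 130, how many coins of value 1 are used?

130 = 1×100 + 1×20 + 1×10
Count of 1: 0

0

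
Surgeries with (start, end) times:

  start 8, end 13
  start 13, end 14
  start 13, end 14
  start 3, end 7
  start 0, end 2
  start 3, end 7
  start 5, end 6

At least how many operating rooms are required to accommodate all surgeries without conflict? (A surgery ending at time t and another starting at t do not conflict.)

3

Count concurrent intervals with a sweep; the peak is the room count.
starts: [0, 3, 3, 5, 8, 13, 13]
ends:   [2, 6, 7, 7, 13, 14, 14]
s0→1 e2→0 s3→1 s3→2 s5→3  — peak 3.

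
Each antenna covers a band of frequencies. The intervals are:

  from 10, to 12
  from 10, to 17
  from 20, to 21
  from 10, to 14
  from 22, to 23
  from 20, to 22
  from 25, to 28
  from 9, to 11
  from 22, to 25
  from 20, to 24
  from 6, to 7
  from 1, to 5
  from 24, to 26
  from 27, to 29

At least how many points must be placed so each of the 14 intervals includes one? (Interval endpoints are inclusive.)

7

Process intervals by earliest right end; each time one isn't hit yet, stab at its right endpoint.
Sorted: [1,5] [6,7] [9,11] [10,12] [10,14] [10,17] [20,21] [20,22] [22,23] [20,24] [22,25] [24,26] [25,28] [27,29]
{[1,5]} hit by 5; {[6,7]} hit by 7; {[9,11],[10,12],[10,14],[10,17]} hit by 11; {[20,21],[20,22]} hit by 21; {[22,23],[20,24],[22,25]} hit by 23; {[24,26],[25,28]} hit by 26; {[27,29]} hit by 29.
Points: 5, 7, 11, 21, 23, 26, 29 (7 total).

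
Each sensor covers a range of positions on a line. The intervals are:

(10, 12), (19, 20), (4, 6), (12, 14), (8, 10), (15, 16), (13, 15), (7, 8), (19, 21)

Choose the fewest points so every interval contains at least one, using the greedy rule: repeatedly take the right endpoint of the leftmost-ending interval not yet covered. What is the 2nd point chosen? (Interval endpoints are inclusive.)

Sorted: [4,6] [7,8] [8,10] [10,12] [12,14] [13,15] [15,16] [19,20] [19,21]
{[4,6]} hit by 6; {[7,8],[8,10]} hit by 8; {[10,12],[12,14]} hit by 12; {[13,15],[15,16]} hit by 15; {[19,20],[19,21]} hit by 20.
Points: 6, 8, 12, 15, 20 (5 total).

8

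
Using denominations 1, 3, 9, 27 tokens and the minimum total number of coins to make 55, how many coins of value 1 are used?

55 − 2×27→1 − 1×1→0
Count of 1: 1

1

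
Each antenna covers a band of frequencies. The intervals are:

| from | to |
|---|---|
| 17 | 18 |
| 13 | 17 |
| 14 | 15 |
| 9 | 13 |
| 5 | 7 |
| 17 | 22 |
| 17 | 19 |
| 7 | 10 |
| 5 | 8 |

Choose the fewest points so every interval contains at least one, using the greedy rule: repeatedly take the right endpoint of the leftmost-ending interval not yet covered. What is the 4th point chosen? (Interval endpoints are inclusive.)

Sort by right endpoint; whenever an interval is uncovered, place a point at its right end.
Sorted: [5,7] [5,8] [7,10] [9,13] [14,15] [13,17] [17,18] [17,19] [17,22]
{[5,7],[5,8],[7,10]} hit by 7; {[9,13]} hit by 13; {[14,15],[13,17]} hit by 15; {[17,18],[17,19],[17,22]} hit by 18.
Points: 7, 13, 15, 18 (4 total).

18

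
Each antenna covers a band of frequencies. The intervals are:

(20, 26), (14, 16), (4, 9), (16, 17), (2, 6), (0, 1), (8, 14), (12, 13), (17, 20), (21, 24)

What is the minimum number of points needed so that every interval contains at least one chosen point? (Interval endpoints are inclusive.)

6

Process intervals by earliest right end; each time one isn't hit yet, stab at its right endpoint.
By right end: [0,1]  [2,6]  [4,9]  [12,13]  [8,14]  [14,16]  [16,17]  [17,20]  [21,24]  [20,26]
[0,1] uncovered → point at 1; [2,6] uncovered → point at 6; [12,13] uncovered → point at 13; [14,16] uncovered → point at 16; [17,20] uncovered → point at 20; [21,24] uncovered → point at 24.
Points: 1, 6, 13, 16, 20, 24 (6 total).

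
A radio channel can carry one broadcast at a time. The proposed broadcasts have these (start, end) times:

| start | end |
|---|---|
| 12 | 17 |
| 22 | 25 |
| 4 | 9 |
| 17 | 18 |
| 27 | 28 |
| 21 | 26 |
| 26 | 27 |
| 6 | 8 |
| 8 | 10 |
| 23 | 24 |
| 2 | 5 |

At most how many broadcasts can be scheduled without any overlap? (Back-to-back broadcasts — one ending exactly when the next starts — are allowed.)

8

Sort by end time and greedily take each interval whose start is ≥ the last chosen end.
Sorted by end: (2,5)  (6,8)  (4,9)  (8,10)  (12,17)  (17,18)  (23,24)  (22,25)  (21,26)  (26,27)  (27,28)
take (2,5); take (6,8); take (8,10); take (12,17); take (17,18); take (23,24); skip (22,25); take (26,27); take (27,28).
Selected 8 broadcasts.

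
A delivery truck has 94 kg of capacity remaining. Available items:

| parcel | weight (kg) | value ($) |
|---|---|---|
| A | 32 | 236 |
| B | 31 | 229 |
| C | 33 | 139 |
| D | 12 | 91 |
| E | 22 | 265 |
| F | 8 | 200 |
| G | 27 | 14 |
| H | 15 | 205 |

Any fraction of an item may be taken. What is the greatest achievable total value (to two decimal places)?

1034.25

Sort by value per unit weight and fill in that order.
Order: F (200/8=25.00) > H (205/15=13.67) > E (265/22=12.05) > D (91/12=7.58) > B (229/31=7.39) > A (236/32=7.38) > C (139/33=4.21) > G (14/27=0.52)
Fill: take F (8 @ 200) → take H (15 @ 205) → take E (22 @ 265) → take D (12 @ 91) → take B (31 @ 229) → take 6/32 of A → 44.25; 94/94 used.
Total value = 1034.25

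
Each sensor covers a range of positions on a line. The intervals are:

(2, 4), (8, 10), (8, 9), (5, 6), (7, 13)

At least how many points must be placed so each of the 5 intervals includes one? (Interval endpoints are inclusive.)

3

Sort by right endpoint; whenever an interval is uncovered, place a point at its right end.
Sorted: [2,4] [5,6] [8,9] [8,10] [7,13]
{[2,4]} hit by 4; {[5,6]} hit by 6; {[8,9],[8,10],[7,13]} hit by 9.
Points: 4, 6, 9 (3 total).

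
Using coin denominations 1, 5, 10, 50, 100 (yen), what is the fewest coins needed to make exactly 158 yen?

Use the largest denomination that fits, subtract, and repeat.
158 − 1×100→58 − 1×50→8 − 1×5→3 − 3×1→0
Total coins = 1 + 1 + 1 + 3 = 6

6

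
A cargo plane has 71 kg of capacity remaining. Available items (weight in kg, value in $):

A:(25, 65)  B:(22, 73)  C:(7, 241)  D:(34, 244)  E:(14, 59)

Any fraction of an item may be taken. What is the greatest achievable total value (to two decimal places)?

Ratios (sorted): C 34.43, D 7.18, E 4.21, B 3.32, A 2.60
take C (7 @ 241); take D (34 @ 244); take E (14 @ 59); take 16/22 of B → 53.09. Capacity used 71/71.
Total value = 597.09

597.09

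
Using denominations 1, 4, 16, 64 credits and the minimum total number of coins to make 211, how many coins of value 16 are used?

211 − 3×64→19 − 1×16→3 − 3×1→0
Count of 16: 1

1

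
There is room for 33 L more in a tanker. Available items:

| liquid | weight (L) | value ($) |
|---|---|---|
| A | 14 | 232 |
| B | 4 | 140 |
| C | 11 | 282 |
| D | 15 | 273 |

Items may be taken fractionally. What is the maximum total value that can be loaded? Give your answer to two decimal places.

744.71

Sort by value per unit weight and fill in that order.
Ratios (sorted): B 35.00, C 25.64, D 18.20, A 16.57
take B (4 @ 140); take C (11 @ 282); take D (15 @ 273); take 3/14 of A → 49.71. Capacity used 33/33.
Total value = 744.71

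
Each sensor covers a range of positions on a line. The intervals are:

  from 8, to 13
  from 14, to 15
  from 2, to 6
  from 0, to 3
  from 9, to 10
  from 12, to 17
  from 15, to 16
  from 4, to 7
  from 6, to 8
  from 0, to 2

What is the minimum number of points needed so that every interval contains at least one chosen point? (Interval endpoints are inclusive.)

4

Sort by right endpoint; whenever an interval is uncovered, place a point at its right end.
Sorted: [0,2] [0,3] [2,6] [4,7] [6,8] [9,10] [8,13] [14,15] [15,16] [12,17]
{[0,2],[0,3],[2,6]} hit by 2; {[4,7],[6,8]} hit by 7; {[9,10],[8,13]} hit by 10; {[14,15],[15,16],[12,17]} hit by 15.
Points: 2, 7, 10, 15 (4 total).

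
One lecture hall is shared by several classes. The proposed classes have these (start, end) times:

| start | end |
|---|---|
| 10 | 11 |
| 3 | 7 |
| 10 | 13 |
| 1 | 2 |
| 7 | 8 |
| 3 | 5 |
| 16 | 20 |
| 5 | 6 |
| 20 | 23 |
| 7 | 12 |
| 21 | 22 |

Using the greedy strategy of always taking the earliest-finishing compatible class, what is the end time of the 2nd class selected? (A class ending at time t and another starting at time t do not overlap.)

5

By end time: (1,2), (3,5), (5,6), (3,7), (7,8), (10,11), (7,12), (10,13), (16,20), (21,22), (20,23).
Pick (1,2); next start ≥ 2 → (3,5); next start ≥ 5 → (5,6); next start ≥ 6 → (7,8); next start ≥ 8 → (10,11); next start ≥ 11 → (16,20); next start ≥ 20 → (21,22).
Selected: (1,2) (3,5) (5,6) (7,8) (10,11) (16,20) (21,22)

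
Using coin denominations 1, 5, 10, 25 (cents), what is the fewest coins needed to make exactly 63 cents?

Greedy: take as many of the largest coin as possible, then repeat with the remainder.
63 − 2×25→13 − 1×10→3 − 3×1→0
Total coins = 2 + 1 + 3 = 6

6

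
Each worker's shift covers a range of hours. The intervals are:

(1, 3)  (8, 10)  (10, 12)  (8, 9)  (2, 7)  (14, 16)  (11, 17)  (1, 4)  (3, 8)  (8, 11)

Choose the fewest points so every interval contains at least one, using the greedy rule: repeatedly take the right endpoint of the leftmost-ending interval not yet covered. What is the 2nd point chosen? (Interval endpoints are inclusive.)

9

Process intervals by earliest right end; each time one isn't hit yet, stab at its right endpoint.
Sorted: [1,3] [1,4] [2,7] [3,8] [8,9] [8,10] [8,11] [10,12] [14,16] [11,17]
{[1,3],[1,4],[2,7],[3,8]} hit by 3; {[8,9],[8,10],[8,11]} hit by 9; {[10,12]} hit by 12; {[14,16],[11,17]} hit by 16.
Points: 3, 9, 12, 16 (4 total).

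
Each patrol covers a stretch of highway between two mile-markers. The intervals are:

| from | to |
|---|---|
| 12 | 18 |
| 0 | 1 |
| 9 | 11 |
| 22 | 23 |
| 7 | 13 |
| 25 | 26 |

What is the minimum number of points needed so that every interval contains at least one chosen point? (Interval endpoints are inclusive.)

5

Process intervals by earliest right end; each time one isn't hit yet, stab at its right endpoint.
By right end: [0,1]  [9,11]  [7,13]  [12,18]  [22,23]  [25,26]
[0,1] uncovered → point at 1; [9,11] uncovered → point at 11; [12,18] uncovered → point at 18; [22,23] uncovered → point at 23; [25,26] uncovered → point at 26.
Points: 1, 11, 18, 23, 26 (5 total).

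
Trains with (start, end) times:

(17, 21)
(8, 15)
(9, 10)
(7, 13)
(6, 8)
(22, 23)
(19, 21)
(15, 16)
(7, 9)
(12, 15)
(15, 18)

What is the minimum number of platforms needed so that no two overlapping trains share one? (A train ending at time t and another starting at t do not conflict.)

The answer is the maximum number of intervals overlapping at any instant.
starts: [6, 7, 7, 8, 9, 12, 15, 15, 17, 19, 22]
ends:   [8, 9, 10, 13, 15, 15, 16, 18, 21, 21, 23]
s6→1 s7→2 s7→3  — peak 3.

3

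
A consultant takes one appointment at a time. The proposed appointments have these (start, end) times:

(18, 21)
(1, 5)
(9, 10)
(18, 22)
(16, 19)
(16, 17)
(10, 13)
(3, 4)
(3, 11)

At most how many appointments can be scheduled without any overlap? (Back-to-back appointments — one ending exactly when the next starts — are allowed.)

5

Greedy by earliest finish: after sorting by end time, pick each interval compatible with the last pick.
Sorted by end: (3,4)  (1,5)  (9,10)  (3,11)  (10,13)  (16,17)  (16,19)  (18,21)  (18,22)
take (3,4); skip (1,5); take (9,10); skip (3,11); take (10,13); take (16,17); take (18,21).
Selected 5 appointments.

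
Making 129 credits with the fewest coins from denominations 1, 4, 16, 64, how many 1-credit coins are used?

1

Greedy: take as many of the largest coin as possible, then repeat with the remainder.
129 − 2×64→1 − 1×1→0
Count of 1: 1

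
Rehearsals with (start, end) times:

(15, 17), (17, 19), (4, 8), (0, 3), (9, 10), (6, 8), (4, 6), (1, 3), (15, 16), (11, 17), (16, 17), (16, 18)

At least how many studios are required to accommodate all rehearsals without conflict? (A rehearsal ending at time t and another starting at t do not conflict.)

The answer is the maximum number of intervals overlapping at any instant.
Events (time:±→running): 0:+→1 1:+→2 3:-→1 3:-→0 4:+→1 4:+→2 6:-→1 6:+→2 8:-→1 8:-→0 9:+→1 10:-→0 11:+→1 15:+→2 15:+→3 16:-→2 16:+→3 16:+→4 … peak 4.

4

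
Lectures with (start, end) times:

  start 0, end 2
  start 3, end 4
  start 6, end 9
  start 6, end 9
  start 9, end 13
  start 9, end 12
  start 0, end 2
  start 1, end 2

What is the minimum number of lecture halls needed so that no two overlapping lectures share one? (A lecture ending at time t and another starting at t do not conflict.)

3

Count concurrent intervals with a sweep; the peak is the room count.
starts: [0, 0, 1, 3, 6, 6, 9, 9]
ends:   [2, 2, 2, 4, 9, 9, 12, 13]
s0→1 s0→2 s1→3  — peak 3.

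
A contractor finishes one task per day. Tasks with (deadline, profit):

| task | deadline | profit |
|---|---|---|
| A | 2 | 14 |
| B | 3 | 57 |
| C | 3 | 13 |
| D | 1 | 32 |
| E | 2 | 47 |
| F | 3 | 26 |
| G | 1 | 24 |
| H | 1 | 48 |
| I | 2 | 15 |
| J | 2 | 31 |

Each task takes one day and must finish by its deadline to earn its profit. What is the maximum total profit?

Sort by profit descending; place each in the latest free slot ≤ its deadline.
Profit order: B=57 H=48 E=47 D=32 J=31 F=26 G=24 I=15 A=14 C=13
Assign: B→slot 3, H→slot 1, E→slot 2, D skipped, J skipped, F skipped, G skipped, I skipped, A skipped, C skipped.
Slots: [1:H] [2:E] [3:B]
Profit = 48 + 47 + 57 = 152

152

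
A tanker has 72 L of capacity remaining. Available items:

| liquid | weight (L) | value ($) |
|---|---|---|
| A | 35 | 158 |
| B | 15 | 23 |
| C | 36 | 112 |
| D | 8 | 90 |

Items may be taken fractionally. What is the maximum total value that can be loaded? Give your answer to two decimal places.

Ratios (sorted): D 11.25, A 4.51, C 3.11, B 1.53
take D (8 @ 90); take A (35 @ 158); take 29/36 of C → 90.22. Capacity used 72/72.
Total value = 338.22

338.22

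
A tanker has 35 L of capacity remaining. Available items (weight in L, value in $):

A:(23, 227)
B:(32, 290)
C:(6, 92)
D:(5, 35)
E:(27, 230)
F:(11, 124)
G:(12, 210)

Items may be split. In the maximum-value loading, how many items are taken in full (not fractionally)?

Greedy by value/weight ratio, highest first.
Ratios (sorted): G 17.50, C 15.33, F 11.27, A 9.87, B 9.06, E 8.52, D 7.00
take G (12 @ 210); take C (6 @ 92); take F (11 @ 124); take 6/23 of A → 59.22. Capacity used 35/35.
3 item(s) taken whole; one partial (take 6/23 of A).

3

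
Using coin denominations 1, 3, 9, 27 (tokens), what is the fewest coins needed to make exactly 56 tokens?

4

Greedy: take as many of the largest coin as possible, then repeat with the remainder.
56 − 2×27→2 − 2×1→0
Total coins = 2 + 2 = 4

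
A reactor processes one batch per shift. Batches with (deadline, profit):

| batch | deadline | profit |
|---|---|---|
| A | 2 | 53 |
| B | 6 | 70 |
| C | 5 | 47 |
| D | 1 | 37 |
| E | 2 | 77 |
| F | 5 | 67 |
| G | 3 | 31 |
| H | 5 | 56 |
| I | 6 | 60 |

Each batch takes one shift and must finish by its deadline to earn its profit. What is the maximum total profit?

383

Take jobs in profit order; each goes to the latest open slot no later than its deadline.
Profit order: E=77 B=70 F=67 I=60 H=56 A=53 C=47 D=37 G=31
Assign: E→slot 2, B→slot 6, F→slot 5, I→slot 4, H→slot 3, A→slot 1, C skipped, D skipped, G skipped.
Slots: [1:A] [2:E] [3:H] [4:I] [5:F] [6:B]
Profit = 53 + 77 + 56 + 60 + 67 + 70 = 383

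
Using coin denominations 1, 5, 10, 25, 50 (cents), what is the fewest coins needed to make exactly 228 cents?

Greedy: take as many of the largest coin as possible, then repeat with the remainder.
228 = 4×50 + 1×25 + 3×1
Total coins = 4 + 1 + 3 = 8

8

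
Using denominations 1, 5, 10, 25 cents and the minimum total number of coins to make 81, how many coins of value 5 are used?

81 − 3×25→6 − 1×5→1 − 1×1→0
Count of 5: 1

1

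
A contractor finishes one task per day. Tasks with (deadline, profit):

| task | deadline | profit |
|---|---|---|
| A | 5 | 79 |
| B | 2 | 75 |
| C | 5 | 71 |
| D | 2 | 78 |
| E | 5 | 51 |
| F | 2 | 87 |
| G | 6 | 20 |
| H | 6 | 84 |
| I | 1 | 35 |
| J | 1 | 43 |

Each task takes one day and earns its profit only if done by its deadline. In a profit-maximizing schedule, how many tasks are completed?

6

By profit: F(d2,87), H(d6,84), A(d5,79), D(d2,78), B(d2,75), C(d5,71), E(d5,51), J(d1,43), I(d1,35), G(d6,20)
F→slot 2; H→slot 6; A→slot 5; D→slot 1; B skipped; C→slot 4; E→slot 3; J skipped; I skipped; G skipped.
6 of 10 scheduled.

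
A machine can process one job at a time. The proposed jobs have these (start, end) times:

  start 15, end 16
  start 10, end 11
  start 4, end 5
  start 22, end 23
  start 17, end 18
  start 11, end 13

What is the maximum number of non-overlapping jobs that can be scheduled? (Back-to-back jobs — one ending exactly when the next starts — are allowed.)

Greedy by earliest finish: after sorting by end time, pick each interval compatible with the last pick.
Sorted by end: (4,5)  (10,11)  (11,13)  (15,16)  (17,18)  (22,23)
take (4,5); take (10,11); take (11,13); take (15,16); take (17,18); take (22,23).
Selected 6 jobs.

6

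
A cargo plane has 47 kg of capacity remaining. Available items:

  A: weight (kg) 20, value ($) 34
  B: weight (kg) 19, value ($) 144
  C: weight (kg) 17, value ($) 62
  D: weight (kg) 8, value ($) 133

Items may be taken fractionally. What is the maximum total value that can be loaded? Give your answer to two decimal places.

Ratios (sorted): D 16.62, B 7.58, C 3.65, A 1.70
take D (8 @ 133); take B (19 @ 144); take C (17 @ 62); take 3/20 of A → 5.10. Capacity used 47/47.
Total value = 344.10

344.10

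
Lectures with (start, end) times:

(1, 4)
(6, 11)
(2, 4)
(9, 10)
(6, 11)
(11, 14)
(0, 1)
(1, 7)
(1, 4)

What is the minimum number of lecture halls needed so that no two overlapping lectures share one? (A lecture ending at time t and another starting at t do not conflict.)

4

The answer is the maximum number of intervals overlapping at any instant.
starts: [0, 1, 1, 1, 2, 6, 6, 9, 11]
ends:   [1, 4, 4, 4, 7, 10, 11, 11, 14]
s0→1 e1→0 s1→1 s1→2 s1→3 s2→4  — peak 4.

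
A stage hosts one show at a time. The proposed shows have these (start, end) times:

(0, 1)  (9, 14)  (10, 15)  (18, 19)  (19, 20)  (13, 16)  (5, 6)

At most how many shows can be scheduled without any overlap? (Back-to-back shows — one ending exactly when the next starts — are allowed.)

Sort by end time and greedily take each interval whose start is ≥ the last chosen end.
Sorted by end: (0,1)  (5,6)  (9,14)  (10,15)  (13,16)  (18,19)  (19,20)
take (0,1); take (5,6); take (9,14); take (18,19); take (19,20).
Selected 5 shows.

5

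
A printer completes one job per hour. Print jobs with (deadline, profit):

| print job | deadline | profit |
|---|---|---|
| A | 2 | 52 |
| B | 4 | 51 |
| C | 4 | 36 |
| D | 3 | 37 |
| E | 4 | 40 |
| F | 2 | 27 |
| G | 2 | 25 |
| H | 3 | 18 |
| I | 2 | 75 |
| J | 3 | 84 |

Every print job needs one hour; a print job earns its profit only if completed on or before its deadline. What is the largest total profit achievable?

Profit order: J=84 I=75 A=52 B=51 E=40 D=37 C=36 F=27 G=25 H=18
Assign: J→slot 3, I→slot 2, A→slot 1, B→slot 4, E skipped, D skipped, C skipped, F skipped, G skipped, H skipped.
Slots: [1:A] [2:I] [3:J] [4:B]
Profit = 52 + 75 + 84 + 51 = 262

262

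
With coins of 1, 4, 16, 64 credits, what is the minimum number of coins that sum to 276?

276 − 4×64→20 − 1×16→4 − 1×4→0
Total coins = 4 + 1 + 1 = 6

6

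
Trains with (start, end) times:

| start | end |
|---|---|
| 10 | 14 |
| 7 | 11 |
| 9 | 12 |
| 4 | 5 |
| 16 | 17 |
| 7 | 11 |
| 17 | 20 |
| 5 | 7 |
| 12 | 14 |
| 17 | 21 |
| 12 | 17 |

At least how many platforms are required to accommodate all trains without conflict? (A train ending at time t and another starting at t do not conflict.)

Count concurrent intervals with a sweep; the peak is the room count.
starts: [4, 5, 7, 7, 9, 10, 12, 12, 16, 17, 17]
ends:   [5, 7, 11, 11, 12, 14, 14, 17, 17, 20, 21]
s4→1 e5→0 s5→1 e7→0 s7→1 s7→2 s9→3 s10→4  — peak 4.

4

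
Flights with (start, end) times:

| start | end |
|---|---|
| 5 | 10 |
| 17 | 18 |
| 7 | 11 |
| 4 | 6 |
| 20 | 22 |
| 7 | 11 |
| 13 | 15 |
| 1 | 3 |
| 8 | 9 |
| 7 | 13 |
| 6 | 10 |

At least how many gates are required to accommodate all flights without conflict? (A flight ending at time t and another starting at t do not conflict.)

starts: [1, 4, 5, 6, 7, 7, 7, 8, 13, 17, 20]
ends:   [3, 6, 9, 10, 10, 11, 11, 13, 15, 18, 22]
s1→1 e3→0 s4→1 s5→2 e6→1 s6→2 s7→3 s7→4 s7→5 s8→6  — peak 6.

6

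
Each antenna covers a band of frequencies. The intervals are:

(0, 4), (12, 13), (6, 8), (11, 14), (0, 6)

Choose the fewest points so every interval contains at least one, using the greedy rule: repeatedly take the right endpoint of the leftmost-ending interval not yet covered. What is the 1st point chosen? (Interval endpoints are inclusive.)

Process intervals by earliest right end; each time one isn't hit yet, stab at its right endpoint.
Sorted: [0,4] [0,6] [6,8] [12,13] [11,14]
{[0,4],[0,6]} hit by 4; {[6,8]} hit by 8; {[12,13],[11,14]} hit by 13.
Points: 4, 8, 13 (3 total).

4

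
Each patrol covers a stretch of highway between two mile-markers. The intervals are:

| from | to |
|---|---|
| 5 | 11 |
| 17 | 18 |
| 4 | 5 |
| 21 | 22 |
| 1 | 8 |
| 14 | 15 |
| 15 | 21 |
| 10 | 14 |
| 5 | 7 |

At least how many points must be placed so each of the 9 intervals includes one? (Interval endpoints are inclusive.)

Sort by right endpoint; whenever an interval is uncovered, place a point at its right end.
Sorted: [4,5] [5,7] [1,8] [5,11] [10,14] [14,15] [17,18] [15,21] [21,22]
{[4,5],[5,7],[1,8],[5,11]} hit by 5; {[10,14],[14,15]} hit by 14; {[17,18],[15,21]} hit by 18; {[21,22]} hit by 22.
Points: 5, 14, 18, 22 (4 total).

4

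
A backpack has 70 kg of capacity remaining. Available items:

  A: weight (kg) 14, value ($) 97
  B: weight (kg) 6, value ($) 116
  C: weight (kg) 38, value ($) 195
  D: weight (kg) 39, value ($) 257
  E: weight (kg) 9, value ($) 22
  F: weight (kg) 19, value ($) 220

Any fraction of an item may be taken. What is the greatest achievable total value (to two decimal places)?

637.28

Ratios (sorted): B 19.33, F 11.58, A 6.93, D 6.59, C 5.13, E 2.44
take B (6 @ 116); take F (19 @ 220); take A (14 @ 97); take 31/39 of D → 204.28. Capacity used 70/70.
Total value = 637.28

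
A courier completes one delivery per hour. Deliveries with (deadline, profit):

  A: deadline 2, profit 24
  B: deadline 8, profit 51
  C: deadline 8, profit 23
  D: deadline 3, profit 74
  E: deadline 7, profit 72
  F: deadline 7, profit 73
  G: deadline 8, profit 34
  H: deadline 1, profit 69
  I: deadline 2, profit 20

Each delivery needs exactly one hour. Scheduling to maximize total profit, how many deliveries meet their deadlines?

8

Sort by profit descending; place each in the latest free slot ≤ its deadline.
Profit order: D=74 F=73 E=72 H=69 B=51 G=34 A=24 C=23 I=20
Assign: D→slot 3, F→slot 7, E→slot 6, H→slot 1, B→slot 8, G→slot 5, A→slot 2, C→slot 4, I skipped.
Slots: [1:H] [2:A] [3:D] [4:C] [5:G] [6:E] [7:F] [8:B]
8 of 9 scheduled.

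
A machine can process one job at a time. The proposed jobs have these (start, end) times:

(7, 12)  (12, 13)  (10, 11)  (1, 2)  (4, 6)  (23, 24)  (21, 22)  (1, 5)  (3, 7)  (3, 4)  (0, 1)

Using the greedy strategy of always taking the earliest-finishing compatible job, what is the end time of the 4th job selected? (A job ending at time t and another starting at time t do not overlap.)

6

Sort by end time and greedily take each interval whose start is ≥ the last chosen end.
Sorted by end: (0,1)  (1,2)  (3,4)  (1,5)  (4,6)  (3,7)  (10,11)  (7,12)  (12,13)  (21,22)  (23,24)
take (0,1); take (1,2); take (3,4); take (4,6); skip (3,7); take (10,11); take (12,13); take (21,22); take (23,24).
Selected: (0,1) (1,2) (3,4) (4,6) (10,11) (12,13) (21,22) (23,24)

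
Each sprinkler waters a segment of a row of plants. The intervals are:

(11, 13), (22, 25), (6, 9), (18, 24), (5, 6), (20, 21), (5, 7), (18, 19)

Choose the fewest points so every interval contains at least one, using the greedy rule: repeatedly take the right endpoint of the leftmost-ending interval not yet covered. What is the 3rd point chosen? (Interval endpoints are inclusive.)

Process intervals by earliest right end; each time one isn't hit yet, stab at its right endpoint.
By right end: [5,6]  [5,7]  [6,9]  [11,13]  [18,19]  [20,21]  [18,24]  [22,25]
[5,6] uncovered → point at 6; [11,13] uncovered → point at 13; [18,19] uncovered → point at 19; [20,21] uncovered → point at 21; [22,25] uncovered → point at 25.
Points: 6, 13, 19, 21, 25 (5 total).

19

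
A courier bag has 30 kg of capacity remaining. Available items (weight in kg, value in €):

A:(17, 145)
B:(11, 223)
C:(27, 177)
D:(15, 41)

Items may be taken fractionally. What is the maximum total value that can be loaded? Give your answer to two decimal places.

381.11

Order: B (223/11=20.27) > A (145/17=8.53) > C (177/27=6.56) > D (41/15=2.73)
Fill: take B (11 @ 223) → take A (17 @ 145) → take 2/27 of C → 13.11; 30/30 used.
Total value = 381.11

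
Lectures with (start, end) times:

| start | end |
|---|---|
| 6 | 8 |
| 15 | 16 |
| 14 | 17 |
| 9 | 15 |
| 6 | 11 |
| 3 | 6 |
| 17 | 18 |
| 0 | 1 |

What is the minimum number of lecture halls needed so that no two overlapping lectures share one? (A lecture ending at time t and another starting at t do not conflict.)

starts: [0, 3, 6, 6, 9, 14, 15, 17]
ends:   [1, 6, 8, 11, 15, 16, 17, 18]
s0→1 e1→0 s3→1 e6→0 s6→1 s6→2  — peak 2.

2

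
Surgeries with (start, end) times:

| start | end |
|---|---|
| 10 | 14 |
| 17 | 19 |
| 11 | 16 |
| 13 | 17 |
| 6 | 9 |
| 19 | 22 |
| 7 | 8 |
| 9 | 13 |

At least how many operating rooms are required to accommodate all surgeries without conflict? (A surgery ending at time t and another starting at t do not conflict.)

3

The answer is the maximum number of intervals overlapping at any instant.
starts: [6, 7, 9, 10, 11, 13, 17, 19]
ends:   [8, 9, 13, 14, 16, 17, 19, 22]
s6→1 s7→2 e8→1 e9→0 s9→1 s10→2 s11→3  — peak 3.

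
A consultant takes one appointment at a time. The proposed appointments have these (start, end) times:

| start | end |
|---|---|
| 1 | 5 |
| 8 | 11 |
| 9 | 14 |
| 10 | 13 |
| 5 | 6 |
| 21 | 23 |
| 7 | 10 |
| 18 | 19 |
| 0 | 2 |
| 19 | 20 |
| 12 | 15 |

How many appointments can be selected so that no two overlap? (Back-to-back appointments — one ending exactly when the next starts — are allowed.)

7

Greedy by earliest finish: after sorting by end time, pick each interval compatible with the last pick.
Sorted by end: (0,2)  (1,5)  (5,6)  (7,10)  (8,11)  (10,13)  (9,14)  (12,15)  (18,19)  (19,20)  (21,23)
take (0,2); take (5,6); take (7,10); take (10,13); skip (9,14); skip (12,15); take (18,19); take (19,20); take (21,23).
Selected 7 appointments.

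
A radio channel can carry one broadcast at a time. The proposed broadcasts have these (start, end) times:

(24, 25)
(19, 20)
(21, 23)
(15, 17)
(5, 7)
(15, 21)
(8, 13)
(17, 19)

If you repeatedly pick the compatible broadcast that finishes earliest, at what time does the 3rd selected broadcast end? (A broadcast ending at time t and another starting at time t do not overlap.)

Order by finish time; keep every interval that doesn't clash with the previous kept one.
Sorted by end: (5,7)  (8,13)  (15,17)  (17,19)  (19,20)  (15,21)  (21,23)  (24,25)
take (5,7); take (8,13); take (15,17); take (17,19); take (19,20); take (21,23); take (24,25).
Selected: (5,7) (8,13) (15,17) (17,19) (19,20) (21,23) (24,25)

17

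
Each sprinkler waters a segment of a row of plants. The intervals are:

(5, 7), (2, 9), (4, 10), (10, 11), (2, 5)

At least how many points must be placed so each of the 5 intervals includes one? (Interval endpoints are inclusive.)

Sorted: [2,5] [5,7] [2,9] [4,10] [10,11]
{[2,5],[5,7],[2,9],[4,10]} hit by 5; {[10,11]} hit by 11.
Points: 5, 11 (2 total).

2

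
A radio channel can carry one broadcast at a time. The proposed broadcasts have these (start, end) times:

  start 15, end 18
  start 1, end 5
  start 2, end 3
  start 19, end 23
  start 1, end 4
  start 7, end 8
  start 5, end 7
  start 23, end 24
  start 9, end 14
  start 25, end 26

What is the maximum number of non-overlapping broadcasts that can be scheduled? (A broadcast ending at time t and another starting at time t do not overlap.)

By end time: (2,3), (1,4), (1,5), (5,7), (7,8), (9,14), (15,18), (19,23), (23,24), (25,26).
Pick (2,3); next start ≥ 3 → (5,7); next start ≥ 7 → (7,8); next start ≥ 8 → (9,14); next start ≥ 14 → (15,18); next start ≥ 18 → (19,23); next start ≥ 23 → (23,24); next start ≥ 24 → (25,26).
Selected 8 broadcasts.

8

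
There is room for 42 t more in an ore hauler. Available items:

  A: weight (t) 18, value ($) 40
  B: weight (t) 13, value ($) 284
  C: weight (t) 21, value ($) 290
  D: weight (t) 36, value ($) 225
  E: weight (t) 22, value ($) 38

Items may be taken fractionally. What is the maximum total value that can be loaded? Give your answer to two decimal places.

624.00

Greedy by value/weight ratio, highest first.
Order: B (284/13=21.85) > C (290/21=13.81) > D (225/36=6.25) > A (40/18=2.22) > E (38/22=1.73)
Fill: take B (13 @ 284) → take C (21 @ 290) → take 8/36 of D → 50.00; 42/42 used.
Total value = 624.00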